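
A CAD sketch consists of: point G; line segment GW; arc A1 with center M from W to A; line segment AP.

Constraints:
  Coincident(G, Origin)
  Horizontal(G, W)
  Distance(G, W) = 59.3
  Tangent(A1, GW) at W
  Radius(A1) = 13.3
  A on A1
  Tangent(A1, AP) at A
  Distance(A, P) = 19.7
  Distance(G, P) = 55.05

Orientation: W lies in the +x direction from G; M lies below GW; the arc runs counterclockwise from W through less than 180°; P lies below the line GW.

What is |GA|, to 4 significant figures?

47.68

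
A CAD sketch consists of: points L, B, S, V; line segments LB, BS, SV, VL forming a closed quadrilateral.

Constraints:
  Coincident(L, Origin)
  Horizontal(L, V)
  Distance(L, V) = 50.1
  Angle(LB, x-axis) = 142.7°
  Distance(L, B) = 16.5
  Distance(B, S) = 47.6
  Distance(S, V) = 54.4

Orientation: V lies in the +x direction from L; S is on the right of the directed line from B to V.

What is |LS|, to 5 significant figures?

33.876

L is at the origin; LV is horizontal with |LV| = 50.1 and V in +x, so V = (50.1, 0). LB runs at 142.7° with |LB| = 16.5, so B = (-13.125, 9.9988). S is determined by |BS| = 47.6 and |SV| = 54.4 together: it lies at the intersection of circle(B, 47.6) and circle(V, 54.4). With |BV| = 64.011, the foot of the radical line on BV is 26.588 from B and the perpendicular offset is √(47.6² − 26.588²) = 39.482. Taking the right-of-BV solution: S = (6.9687, -33.152).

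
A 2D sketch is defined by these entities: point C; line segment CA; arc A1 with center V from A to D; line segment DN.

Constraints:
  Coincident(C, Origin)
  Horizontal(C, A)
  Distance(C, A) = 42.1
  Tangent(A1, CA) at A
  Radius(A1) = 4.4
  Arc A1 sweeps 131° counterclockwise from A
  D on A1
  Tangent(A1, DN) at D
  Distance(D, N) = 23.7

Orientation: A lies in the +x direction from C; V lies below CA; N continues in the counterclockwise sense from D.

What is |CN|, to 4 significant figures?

59.88

On A1, A sits at bearing 90° from V; a 131° counterclockwise sweep puts D at bearing 221°, so D = V + 4.4·(cos 221°, sin 221°) = (38.78, -7.287). A1 meets DN tangentially, so VD is at right angles to DN, so DN runs along (−sin 221°, cos 221°); with |DN| = 23.7, N = (54.33, -25.17). Then |CN| = |N − C| = 59.88.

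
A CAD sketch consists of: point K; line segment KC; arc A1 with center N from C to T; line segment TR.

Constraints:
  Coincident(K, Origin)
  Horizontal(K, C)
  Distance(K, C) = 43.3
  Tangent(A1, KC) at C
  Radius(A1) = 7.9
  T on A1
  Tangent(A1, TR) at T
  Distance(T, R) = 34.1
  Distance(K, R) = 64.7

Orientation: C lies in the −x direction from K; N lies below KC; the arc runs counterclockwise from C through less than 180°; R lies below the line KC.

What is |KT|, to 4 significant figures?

51.87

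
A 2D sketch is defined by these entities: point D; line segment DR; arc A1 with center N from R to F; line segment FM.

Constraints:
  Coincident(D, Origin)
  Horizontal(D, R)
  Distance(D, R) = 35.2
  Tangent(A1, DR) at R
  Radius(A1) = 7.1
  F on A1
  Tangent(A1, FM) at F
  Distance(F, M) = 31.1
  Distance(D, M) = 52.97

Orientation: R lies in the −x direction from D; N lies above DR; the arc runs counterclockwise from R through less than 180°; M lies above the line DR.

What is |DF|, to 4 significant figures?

29.65

D is at the origin; D and R share the same y with |DR| = 35.2 and R on the −x side, so R = (-35.20, 0.000). Tangency of A1 to DR means the radius NR is perpendicular to DR, so N = R + (0, 7.1) = (-35.20, 7.100). Since NF ⟂ FM (tangency), |NM| = √(7.1² + 31.1²) = 31.90 regardless of where F sits on A1. So M lies on both circle(D, 52.97) and circle(N, 31.90); the above-DR intersection is M = (-35.85, 38.99). F is the foot of the tangent from M: F = (-28.31, 8.821).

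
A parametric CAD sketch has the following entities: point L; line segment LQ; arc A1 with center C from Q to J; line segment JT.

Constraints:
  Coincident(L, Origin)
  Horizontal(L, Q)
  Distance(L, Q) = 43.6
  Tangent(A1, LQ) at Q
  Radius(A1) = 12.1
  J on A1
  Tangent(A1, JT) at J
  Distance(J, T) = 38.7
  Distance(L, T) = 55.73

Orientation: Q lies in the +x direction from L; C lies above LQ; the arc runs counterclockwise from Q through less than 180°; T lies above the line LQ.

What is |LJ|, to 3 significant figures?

56.3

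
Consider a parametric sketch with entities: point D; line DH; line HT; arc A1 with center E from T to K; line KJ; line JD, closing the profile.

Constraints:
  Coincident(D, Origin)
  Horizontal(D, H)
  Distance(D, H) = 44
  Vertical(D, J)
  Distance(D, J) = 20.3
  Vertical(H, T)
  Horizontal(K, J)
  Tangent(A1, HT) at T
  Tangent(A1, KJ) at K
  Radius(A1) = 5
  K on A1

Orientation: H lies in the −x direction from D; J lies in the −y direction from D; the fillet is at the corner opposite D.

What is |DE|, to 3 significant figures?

41.9

DJ is vertical with |DJ| = 20.3 and J on the −y side, so J = (0.00, -20.3). The virtual corner opposite D is at (-44.0, -20.3). The tangent condition forces ET to be normal to HT and A1 meets KJ tangentially, so EK is at right angles to KJ, with radius 5.0, so the center E sits 5.0 in from both sides at E = (-39.0, -15.3). Then |DE| = |E − D| = 41.9.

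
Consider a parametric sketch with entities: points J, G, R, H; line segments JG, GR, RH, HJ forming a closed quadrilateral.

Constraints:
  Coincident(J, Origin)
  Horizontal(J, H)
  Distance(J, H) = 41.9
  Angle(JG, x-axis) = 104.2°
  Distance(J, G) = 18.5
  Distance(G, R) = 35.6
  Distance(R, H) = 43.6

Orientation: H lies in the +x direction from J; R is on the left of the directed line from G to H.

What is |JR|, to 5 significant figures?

46.164

J is at the origin; J and H share the same y with |JH| = 41.9 and H in +x, so H = (41.9, 0). JG runs at 104.2° with |JG| = 18.5, so G = (-4.5382, 17.935). R is determined by |GR| = 35.6 and |RH| = 43.6 together: it lies at the intersection of circle(G, 35.6) and circle(H, 43.6). With |GH| = 49.781, the foot of the radical line on GH is 18.527 from G and the perpendicular offset is √(35.6² − 18.527²) = 30.399. Taking the left-of-GH solution: R = (23.696, 39.618).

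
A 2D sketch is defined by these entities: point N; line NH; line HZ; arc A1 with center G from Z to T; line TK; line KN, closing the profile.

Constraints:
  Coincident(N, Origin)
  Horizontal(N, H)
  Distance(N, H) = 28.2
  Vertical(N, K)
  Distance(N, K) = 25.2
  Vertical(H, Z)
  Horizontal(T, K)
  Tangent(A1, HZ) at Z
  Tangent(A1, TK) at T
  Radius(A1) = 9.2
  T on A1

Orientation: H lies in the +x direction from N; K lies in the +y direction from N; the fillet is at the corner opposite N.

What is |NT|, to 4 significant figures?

31.56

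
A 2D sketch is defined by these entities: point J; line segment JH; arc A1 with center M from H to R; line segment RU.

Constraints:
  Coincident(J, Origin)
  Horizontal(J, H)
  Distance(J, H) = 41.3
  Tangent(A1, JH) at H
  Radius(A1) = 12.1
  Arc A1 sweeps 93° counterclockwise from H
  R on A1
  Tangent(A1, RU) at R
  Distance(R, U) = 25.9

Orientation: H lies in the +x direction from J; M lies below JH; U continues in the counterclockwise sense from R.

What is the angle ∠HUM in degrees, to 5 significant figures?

6.5083°

J is at the origin; J and H share the same y with |JH| = 41.3 and H on the +x side, so H = (41.300, 0.0000). Since A1 is tangent to JH there, MH ⟂ JH, so M = H + (0, -12.1) = (41.300, -12.100). On A1, H sits at bearing 90° from M; a 93° counterclockwise sweep puts R at bearing 183°, so R = M + 12.1·(cos 183°, sin 183°) = (29.217, -12.733). The tangent condition forces MR to be normal to RU, so RU runs along (−sin 183°, cos 183°); with |RU| = 25.9, U = (30.572, -38.598). Then cos ∠HUM = UH·UM / (|UH||UM|), giving 6.5083°.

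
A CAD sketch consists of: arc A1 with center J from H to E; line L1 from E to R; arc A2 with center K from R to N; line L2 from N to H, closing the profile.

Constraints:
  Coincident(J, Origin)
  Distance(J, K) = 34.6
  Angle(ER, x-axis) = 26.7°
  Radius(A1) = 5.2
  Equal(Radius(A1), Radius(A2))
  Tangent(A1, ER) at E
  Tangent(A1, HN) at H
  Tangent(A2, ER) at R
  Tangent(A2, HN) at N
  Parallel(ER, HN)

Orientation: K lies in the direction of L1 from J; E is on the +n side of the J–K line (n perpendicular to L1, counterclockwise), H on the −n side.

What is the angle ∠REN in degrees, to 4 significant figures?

16.73°

The slot axis is L1's direction at 26.7°, so u = (cos 26.7°, sin 26.7°) = (0.8934, 0.4493) and n = (−sin 26.7°, cos 26.7°) = (-0.4493, 0.8934). J is at the origin and K lies 34.6 along u from J, so K = 34.6·u = (30.91, 15.55). Tangency of A1 to both parallel lines with radius 5.2 puts E and H at J ± 5.2·n: E = (-2.336, 4.646), H = (2.336, -4.646). Equal radii place R and N the same way about K: R = K + 5.2·n = (28.57, 20.19), N = K − 5.2·n = (33.25, 10.90). Then cos ∠REN = ER·EN / (|ER||EN|), giving 16.73°.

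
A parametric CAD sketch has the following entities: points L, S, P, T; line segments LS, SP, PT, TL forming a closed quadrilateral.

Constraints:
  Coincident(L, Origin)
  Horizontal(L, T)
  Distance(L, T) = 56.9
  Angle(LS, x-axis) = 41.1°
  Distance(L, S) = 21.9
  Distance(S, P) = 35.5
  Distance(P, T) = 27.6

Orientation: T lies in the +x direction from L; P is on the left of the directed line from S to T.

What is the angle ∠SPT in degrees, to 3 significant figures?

84.6°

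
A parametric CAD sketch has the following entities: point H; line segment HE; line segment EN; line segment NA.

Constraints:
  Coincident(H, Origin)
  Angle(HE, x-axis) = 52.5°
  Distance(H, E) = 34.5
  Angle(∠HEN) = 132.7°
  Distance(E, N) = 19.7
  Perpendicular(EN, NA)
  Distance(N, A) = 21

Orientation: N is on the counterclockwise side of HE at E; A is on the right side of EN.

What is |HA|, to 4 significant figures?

63.29

∠HEN = 132.7°, so EN runs at 52.5° + (180° − 132.7°) = 99.80° from the x-axis; with |EN| = 19.7, N = E + 19.7·(cos 99.80°, sin 99.80°) = (17.65, 46.78). EN is perpendicular to NA; with |NA| = 21.0 on the right of EN, A = N + 21.0·(0.9854, 0.1702) = (38.34, 50.36). Then |HA| = |A − H| = 63.29.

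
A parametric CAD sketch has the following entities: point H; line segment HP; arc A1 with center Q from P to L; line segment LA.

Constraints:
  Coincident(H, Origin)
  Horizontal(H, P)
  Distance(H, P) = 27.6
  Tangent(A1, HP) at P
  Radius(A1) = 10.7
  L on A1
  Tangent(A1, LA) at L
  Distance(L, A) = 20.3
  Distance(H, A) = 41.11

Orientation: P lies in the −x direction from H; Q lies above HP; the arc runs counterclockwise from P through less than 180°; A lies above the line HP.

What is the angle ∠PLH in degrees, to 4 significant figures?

86.59°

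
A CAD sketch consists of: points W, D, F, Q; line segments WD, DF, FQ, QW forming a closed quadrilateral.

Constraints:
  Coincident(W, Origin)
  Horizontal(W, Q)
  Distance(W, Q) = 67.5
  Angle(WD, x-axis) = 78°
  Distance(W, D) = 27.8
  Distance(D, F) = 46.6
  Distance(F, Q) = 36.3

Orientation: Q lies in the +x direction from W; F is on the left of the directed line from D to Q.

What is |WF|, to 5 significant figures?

61.533

Checks: |DF| = 46.60 ✓; |FQ| = 36.30 ✓.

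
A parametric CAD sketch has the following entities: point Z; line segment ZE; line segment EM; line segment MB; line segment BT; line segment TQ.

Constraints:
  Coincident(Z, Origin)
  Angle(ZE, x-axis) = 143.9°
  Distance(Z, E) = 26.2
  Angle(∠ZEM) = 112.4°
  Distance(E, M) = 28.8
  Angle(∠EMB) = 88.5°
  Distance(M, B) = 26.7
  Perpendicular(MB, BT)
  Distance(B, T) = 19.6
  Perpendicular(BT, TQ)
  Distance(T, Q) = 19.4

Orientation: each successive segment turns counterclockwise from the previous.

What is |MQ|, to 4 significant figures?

20.92

Z is at the origin; ZE runs at 143.9° with length 26.2, so E = (-21.17, 15.44). ∠ZEM = 112.4° gives EM at -148.5° from the x-axis; with |EM| = 28.8, M = (-45.73, 0.3890). ∠EMB = 88.5° gives MB at -57.00° from the x-axis; with |MB| = 26.7, B = (-31.18, -22.00). The perpendicularity gives BT at right angles to MB, so BT runs at 33.00°; with |BT| = 19.6, T = (-14.75, -11.33). BT is perpendicular to TQ, so TQ runs at 123.0°; with |TQ| = 19.4, Q = (-25.31, 4.942). Then |MQ| = |Q − M| = 20.92.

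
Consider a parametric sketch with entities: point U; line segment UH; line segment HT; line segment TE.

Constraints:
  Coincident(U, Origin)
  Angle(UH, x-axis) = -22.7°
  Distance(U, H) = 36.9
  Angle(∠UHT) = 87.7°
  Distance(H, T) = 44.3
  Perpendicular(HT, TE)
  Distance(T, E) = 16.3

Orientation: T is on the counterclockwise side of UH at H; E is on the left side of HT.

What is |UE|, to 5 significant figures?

47.504

U is at the origin; UH runs at -22.7° with length 36.9, so H = 36.9·(cos -22.7°, sin -22.7°) = (34.042, -14.240). ∠UHT = 87.7°, so HT runs at -22.7° + (180° − 87.7°) = 69.600° from the x-axis; with |HT| = 44.3, T = H + 44.3·(cos 69.600°, sin 69.600°) = (49.483, 27.282). The perpendicularity gives TE at right angles to HT; with |TE| = 16.3 on the left of HT, E = T + 16.3·(-0.93728, 0.34857) = (34.206, 32.963). Then |UE| = |E − U| = 47.504.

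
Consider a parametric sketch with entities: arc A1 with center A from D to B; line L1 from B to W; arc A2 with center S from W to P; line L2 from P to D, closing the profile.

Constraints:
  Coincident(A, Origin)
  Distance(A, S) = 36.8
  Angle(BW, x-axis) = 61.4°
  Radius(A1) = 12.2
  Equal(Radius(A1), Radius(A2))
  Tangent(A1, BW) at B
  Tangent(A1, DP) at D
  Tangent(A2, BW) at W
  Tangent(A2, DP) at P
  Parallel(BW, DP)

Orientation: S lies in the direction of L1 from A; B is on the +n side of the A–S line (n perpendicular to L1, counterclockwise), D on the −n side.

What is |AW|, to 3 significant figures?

38.8

Tangency of A1 to both parallel lines with radius 12.2 puts B and D at A ± 12.2·n: B = (-10.7, 5.84), D = (10.7, -5.84). Equal radii place W and P the same way about S: W = S + 12.2·n = (6.90, 38.1), P = S − 12.2·n = (28.3, 26.5). Then |AW| = |W − A| = 38.8.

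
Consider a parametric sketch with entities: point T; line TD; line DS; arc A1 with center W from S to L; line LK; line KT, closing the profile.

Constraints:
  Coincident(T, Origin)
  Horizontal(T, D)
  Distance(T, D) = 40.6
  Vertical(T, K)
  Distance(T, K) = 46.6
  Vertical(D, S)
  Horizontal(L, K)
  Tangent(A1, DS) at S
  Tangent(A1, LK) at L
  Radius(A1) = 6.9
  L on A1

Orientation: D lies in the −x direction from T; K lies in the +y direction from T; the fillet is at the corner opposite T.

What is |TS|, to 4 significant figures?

56.78

T is at the origin; T and D share the same y with |TD| = 40.6 and D on the −x side, so D = (-40.60, 0.000). T and K share the same x with |TK| = 46.6 and K on the +y side, so K = (0.000, 46.60). The virtual corner opposite T is at (-40.60, 46.60). Tangency of A1 to DS means the radius WS is perpendicular to DS and tangency of A1 to LK means the radius WL is perpendicular to LK, with radius 6.9, so the center W sits 6.9 in from both sides at W = (-33.70, 39.70). That places the tangent points at S = (-40.60, 39.70) on DS and L = (-33.70, 46.60) on LK. Then |TS| = |S − T| = 56.78.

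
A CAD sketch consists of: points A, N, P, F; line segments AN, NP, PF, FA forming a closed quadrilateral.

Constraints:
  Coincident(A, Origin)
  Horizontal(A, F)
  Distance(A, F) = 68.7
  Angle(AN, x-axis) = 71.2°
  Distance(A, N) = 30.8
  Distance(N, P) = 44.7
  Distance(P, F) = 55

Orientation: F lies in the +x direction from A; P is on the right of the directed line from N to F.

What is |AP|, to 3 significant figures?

21.9

Checks: |NP| = 44.70 ✓; |PF| = 55.00 ✓.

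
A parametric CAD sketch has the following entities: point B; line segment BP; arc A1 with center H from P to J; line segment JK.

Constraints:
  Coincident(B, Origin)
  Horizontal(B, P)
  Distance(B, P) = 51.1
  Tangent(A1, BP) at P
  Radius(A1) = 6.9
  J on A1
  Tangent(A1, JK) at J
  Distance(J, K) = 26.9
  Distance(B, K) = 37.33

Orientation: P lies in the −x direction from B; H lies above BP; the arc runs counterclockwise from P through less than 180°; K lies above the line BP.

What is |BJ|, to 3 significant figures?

45.8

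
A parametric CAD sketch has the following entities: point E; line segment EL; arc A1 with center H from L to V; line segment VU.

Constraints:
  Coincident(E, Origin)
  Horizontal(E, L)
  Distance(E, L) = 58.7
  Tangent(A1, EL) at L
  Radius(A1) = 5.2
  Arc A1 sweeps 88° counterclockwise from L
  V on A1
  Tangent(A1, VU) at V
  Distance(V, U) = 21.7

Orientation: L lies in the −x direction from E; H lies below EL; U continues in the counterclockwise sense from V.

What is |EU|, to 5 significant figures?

69.952

On A1, L sits at bearing 90° from H; an 88° counterclockwise sweep puts V at bearing 178°, so V = H + 5.2·(cos 178°, sin 178°) = (-63.897, -5.0185). A1 meets VU tangentially, so HV is at right angles to VU, so VU runs along (−sin 178°, cos 178°); with |VU| = 21.7, U = (-64.654, -26.705). Then |EU| = |U − E| = 69.952.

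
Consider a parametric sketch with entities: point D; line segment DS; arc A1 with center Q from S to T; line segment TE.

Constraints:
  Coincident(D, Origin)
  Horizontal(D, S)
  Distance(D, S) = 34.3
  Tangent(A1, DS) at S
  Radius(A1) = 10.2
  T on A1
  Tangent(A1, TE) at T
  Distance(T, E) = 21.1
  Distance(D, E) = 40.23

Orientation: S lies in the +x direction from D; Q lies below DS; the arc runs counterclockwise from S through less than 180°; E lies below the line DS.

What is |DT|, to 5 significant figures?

26.316

Checks: ∠(QS, SD) = 90.00° ✓; |QT| = 10.20 ✓; ∠(QT, TE) = 90.00° ✓; |TE| = 21.10 ✓; |DE| = 40.23 ✓.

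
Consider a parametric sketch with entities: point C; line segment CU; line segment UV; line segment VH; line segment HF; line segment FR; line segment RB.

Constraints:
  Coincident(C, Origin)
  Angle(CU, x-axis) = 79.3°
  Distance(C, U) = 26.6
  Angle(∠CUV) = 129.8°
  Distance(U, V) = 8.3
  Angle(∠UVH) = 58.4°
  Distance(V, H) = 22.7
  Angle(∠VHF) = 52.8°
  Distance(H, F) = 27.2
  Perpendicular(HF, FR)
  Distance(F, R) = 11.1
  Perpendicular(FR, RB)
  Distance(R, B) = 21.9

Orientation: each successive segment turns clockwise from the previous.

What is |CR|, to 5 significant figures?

33.514

∠VHF = 52.8° gives HF at 140.30° from the x-axis; with |HF| = 27.2, F = (-9.7268, 24.870). The perpendicularity gives FR at right angles to HF, so FR runs at 50.300°; with |FR| = 11.1, R = (-2.6365, 33.411). Then |CR| = |R − C| = 33.514.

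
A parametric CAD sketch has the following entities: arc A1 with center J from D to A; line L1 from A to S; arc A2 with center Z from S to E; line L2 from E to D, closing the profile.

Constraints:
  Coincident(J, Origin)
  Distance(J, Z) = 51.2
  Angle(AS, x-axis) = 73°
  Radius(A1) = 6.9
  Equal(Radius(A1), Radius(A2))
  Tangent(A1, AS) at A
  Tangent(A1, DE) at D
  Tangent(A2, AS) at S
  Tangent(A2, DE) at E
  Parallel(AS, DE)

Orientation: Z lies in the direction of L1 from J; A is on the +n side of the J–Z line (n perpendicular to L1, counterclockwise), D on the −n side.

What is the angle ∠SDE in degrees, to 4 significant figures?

15.08°

Tangency of A1 to both parallel lines with radius 6.9 puts A and D at J ± 6.9·n: A = (-6.599, 2.017), D = (6.599, -2.017). Equal radii place S and E the same way about Z: S = Z + 6.9·n = (8.371, 50.98), E = Z − 6.9·n = (21.57, 46.95). Then cos ∠SDE = DS·DE / (|DS||DE|), giving 15.08°.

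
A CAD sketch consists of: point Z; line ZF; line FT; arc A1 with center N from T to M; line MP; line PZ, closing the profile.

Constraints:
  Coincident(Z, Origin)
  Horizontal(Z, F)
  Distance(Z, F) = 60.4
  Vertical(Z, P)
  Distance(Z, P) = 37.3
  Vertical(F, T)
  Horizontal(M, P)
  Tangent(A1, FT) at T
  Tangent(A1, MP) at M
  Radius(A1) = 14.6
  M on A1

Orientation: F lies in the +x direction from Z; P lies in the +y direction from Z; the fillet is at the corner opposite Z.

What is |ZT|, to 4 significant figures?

64.52

Z is at the origin; Z and F share the same y with |ZF| = 60.4 and F on the +x side, so F = (60.40, 0.000). Z and P share the same x with |ZP| = 37.3 and P on the +y side, so P = (0.000, 37.30). The virtual corner opposite Z is at (60.40, 37.30). Since A1 is tangent to FT there, NT ⟂ FT and since A1 is tangent to MP there, NM ⟂ MP, with radius 14.6, so the center N sits 14.6 in from both sides at N = (45.80, 22.70). That places the tangent points at T = (60.40, 22.70) on FT and M = (45.80, 37.30) on MP. Then |ZT| = |T − Z| = 64.52.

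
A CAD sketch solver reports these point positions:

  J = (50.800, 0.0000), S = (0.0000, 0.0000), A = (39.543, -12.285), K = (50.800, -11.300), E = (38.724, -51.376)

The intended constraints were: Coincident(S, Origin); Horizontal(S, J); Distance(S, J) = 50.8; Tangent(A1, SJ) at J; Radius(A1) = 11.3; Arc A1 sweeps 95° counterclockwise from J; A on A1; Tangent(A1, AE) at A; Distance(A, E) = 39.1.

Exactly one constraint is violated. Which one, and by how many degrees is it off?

Tangent(A1, AE) at A — off by 6.20°.

S = (0.00, 0.00) ✓; S.y = 0.00, J.y = 0.00 ✓; |SJ| = 50.80 ✓; ∠(KJ, JS) = 90.00° ✓; |KJ| = 11.30 ✓; bearing(K→A) − bearing(K→J) = 95.00° ✓; |KA| = 11.30 ✓; ∠(KA, AE) = 96.20° ✗; |AE| = 39.10 ✓.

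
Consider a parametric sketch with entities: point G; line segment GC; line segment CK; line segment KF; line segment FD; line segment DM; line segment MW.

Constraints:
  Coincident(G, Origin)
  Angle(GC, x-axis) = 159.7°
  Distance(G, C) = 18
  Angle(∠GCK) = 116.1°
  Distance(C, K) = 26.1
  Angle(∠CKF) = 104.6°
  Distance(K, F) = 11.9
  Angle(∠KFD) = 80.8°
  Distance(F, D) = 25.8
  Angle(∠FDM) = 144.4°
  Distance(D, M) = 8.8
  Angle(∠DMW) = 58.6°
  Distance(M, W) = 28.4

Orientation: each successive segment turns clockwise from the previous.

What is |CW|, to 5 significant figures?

21.170

G is at the origin; GC runs at 159.7° with length 18.0, so C = (-16.882, 6.2448). ∠GCK = 116.1° gives CK at 95.800° from the x-axis; with |CK| = 26.1, K = (-19.520, 32.211). ∠CKF = 104.6° gives KF at 20.400° from the x-axis; with |KF| = 11.9, F = (-8.3659, 36.359). ∠KFD = 80.8° gives FD at -78.800° from the x-axis; with |FD| = 25.8, D = (-3.3547, 11.051). ∠FDM = 144.4° gives DM at -114.40° from the x-axis; with |DM| = 8.8, M = (-6.9900, 3.0366). ∠DMW = 58.6° gives MW at 124.20° from the x-axis; with |MW| = 28.4, W = (-22.953, 26.526). Then |CW| = |W − C| = 21.170.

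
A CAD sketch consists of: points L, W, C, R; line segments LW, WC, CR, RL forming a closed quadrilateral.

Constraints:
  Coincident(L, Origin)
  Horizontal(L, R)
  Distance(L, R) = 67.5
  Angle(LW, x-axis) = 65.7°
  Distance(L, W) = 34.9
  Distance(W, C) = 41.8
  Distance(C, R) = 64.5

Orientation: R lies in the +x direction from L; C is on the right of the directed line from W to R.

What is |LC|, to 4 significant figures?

9.290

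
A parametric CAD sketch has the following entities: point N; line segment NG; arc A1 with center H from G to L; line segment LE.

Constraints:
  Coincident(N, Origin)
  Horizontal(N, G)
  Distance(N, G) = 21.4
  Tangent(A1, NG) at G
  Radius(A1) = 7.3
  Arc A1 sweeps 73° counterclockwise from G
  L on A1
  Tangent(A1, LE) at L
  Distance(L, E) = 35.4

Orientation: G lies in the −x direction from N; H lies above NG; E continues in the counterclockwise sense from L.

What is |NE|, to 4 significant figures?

39.23

N is at the origin; NG is horizontal with |NG| = 21.4 and G on the −x side, so G = (-21.40, 0.000). Since A1 is tangent to NG there, HG ⟂ NG, so H = G + (0, 7.3) = (-21.40, 7.300). On A1, G sits at bearing -90° from H; a 73° counterclockwise sweep puts L at bearing -17°, so L = H + 7.3·(cos -17°, sin -17°) = (-14.42, 5.166). The tangent condition forces HL to be normal to LE, so LE runs along (−sin -17°, cos -17°); with |LE| = 35.4, E = (-4.069, 39.02). Then |NE| = |E − N| = 39.23.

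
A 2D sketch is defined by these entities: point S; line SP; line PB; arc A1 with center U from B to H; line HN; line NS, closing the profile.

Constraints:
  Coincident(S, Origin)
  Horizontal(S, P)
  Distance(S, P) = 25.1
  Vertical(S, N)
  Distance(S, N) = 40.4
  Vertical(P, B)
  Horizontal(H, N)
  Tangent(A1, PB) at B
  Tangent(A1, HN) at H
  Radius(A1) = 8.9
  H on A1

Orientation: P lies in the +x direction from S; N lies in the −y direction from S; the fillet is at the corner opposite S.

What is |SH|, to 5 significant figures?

43.527

S is at the origin; S and P share the same y with |SP| = 25.1 and P on the +x side, so P = (25.100, 0.0000). SN is vertical with |SN| = 40.4 and N on the −y side, so N = (0.0000, -40.400). The virtual corner opposite S is at (25.100, -40.400). A1 meets PB tangentially, so UB is at right angles to PB and tangency of A1 to HN means the radius UH is perpendicular to HN, with radius 8.9, so the center U sits 8.9 in from both sides at U = (16.200, -31.500). That places the tangent points at B = (25.100, -31.500) on PB and H = (16.200, -40.400) on HN. Then |SH| = |H − S| = 43.527.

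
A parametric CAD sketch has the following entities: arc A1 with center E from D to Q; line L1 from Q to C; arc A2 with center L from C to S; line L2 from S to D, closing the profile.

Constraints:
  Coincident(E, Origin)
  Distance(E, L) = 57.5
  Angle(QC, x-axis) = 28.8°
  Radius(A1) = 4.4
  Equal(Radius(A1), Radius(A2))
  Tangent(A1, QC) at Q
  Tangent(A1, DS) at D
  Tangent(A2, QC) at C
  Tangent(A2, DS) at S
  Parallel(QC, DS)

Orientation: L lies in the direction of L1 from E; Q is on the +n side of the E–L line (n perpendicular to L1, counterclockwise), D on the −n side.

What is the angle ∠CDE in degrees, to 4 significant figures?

81.30°

The slot axis is L1's direction at 28.8°, so u = (cos 28.8°, sin 28.8°) = (0.8763, 0.4818) and n = (−sin 28.8°, cos 28.8°) = (-0.4818, 0.8763). E is at the origin and L lies 57.5 along u from E, so L = 57.5·u = (50.39, 27.70). Tangency of A1 to both parallel lines with radius 4.4 puts Q and D at E ± 4.4·n: Q = (-2.120, 3.856), D = (2.120, -3.856). Equal radii place C and S the same way about L: C = L + 4.4·n = (48.27, 31.56), S = L − 4.4·n = (52.51, 23.85). Then cos ∠CDE = DC·DE / (|DC||DE|), giving 81.30°.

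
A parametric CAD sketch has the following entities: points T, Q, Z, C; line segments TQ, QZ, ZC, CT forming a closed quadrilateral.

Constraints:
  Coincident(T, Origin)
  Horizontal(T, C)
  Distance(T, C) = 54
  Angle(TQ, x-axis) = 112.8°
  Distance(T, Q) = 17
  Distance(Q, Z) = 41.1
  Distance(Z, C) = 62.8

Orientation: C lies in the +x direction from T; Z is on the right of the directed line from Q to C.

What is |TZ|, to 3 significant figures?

25.5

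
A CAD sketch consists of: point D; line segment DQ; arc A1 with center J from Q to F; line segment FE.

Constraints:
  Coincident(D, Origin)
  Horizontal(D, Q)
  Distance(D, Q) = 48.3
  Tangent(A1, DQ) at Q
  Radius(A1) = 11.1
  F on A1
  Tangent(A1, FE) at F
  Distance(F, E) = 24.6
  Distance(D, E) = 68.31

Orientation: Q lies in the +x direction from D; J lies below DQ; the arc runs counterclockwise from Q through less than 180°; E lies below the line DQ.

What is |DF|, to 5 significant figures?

44.666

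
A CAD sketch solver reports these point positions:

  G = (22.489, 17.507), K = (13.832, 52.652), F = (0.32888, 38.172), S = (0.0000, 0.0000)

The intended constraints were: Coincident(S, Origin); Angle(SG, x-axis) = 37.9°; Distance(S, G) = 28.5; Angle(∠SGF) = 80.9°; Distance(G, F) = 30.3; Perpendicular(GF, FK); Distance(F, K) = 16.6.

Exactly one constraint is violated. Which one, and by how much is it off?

Distance(F, K) = 16.6 — off by 3.20.

S = (0.00, 0.00) ✓; SG at 37.90° ✓; |SG| = 28.50 ✓; ∠SGF = 80.90° ✓; |GF| = 30.30 ✓; ∠(GF, FK) = 90.00° ✓; |FK| = 19.80 ✗.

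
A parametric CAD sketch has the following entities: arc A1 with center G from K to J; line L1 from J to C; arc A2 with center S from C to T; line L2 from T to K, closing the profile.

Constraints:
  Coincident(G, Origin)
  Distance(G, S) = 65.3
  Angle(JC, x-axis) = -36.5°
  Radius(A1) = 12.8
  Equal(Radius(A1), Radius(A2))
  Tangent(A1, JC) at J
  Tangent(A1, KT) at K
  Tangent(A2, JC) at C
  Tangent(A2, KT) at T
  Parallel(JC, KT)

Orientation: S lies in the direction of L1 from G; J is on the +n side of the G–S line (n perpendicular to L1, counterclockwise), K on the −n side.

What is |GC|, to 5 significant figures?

66.543

The slot axis is L1's direction at -36.5°, so u = (cos -36.5°, sin -36.5°) = (0.80386, -0.59482) and n = (−sin -36.5°, cos -36.5°) = (0.59482, 0.80386). G is at the origin and S lies 65.3 along u from G, so S = 65.3·u = (52.492, -38.842). Tangency of A1 to both parallel lines with radius 12.8 puts J and K at G ± 12.8·n: J = (7.6137, 10.289), K = (-7.6137, -10.289). Equal radii place C and T the same way about S: C = S + 12.8·n = (60.106, -28.553), T = S − 12.8·n = (44.878, -49.131). Then |GC| = |C − G| = 66.543.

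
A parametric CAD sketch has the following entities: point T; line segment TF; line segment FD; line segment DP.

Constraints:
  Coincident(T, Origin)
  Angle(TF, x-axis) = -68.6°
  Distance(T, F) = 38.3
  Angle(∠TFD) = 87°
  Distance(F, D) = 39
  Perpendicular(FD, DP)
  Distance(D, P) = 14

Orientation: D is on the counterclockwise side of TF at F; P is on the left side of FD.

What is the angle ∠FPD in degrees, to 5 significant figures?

70.253°

∠TFD = 87.0°, so FD runs at -68.6° + (180° − 87.0°) = 24.400° from the x-axis; with |FD| = 39.0, D = F + 39.0·(cos 24.400°, sin 24.400°) = (49.491, -19.548). FD ⟂ DP; with |DP| = 14.0 on the left of FD, P = D + 14.0·(-0.41310, 0.91068) = (43.708, -6.7988). Then cos ∠FPD = PF·PD / (|PF||PD|), giving 70.253°.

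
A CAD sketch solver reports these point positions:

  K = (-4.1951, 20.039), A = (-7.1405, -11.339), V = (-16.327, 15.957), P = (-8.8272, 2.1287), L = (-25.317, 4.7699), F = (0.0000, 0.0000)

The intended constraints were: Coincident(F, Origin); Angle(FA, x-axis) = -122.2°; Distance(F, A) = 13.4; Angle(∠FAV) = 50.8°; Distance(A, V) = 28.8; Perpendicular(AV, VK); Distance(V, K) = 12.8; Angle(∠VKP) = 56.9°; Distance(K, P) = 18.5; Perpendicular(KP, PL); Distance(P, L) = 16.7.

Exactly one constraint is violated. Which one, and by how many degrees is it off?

Perpendicular(KP, PL) — off by 5.40°.

F = (0.00, 0.00) ✓; FA at -122.2° ✓; |FA| = 13.40 ✓; ∠FAV = 50.80° ✓; |AV| = 28.80 ✓; ∠(AV, VK) = 90.00° ✓; |VK| = 12.80 ✓; ∠VKP = 56.90° ✓; |KP| = 18.50 ✓; ∠(KP, PL) = 84.60° ✗; |PL| = 16.70 ✓.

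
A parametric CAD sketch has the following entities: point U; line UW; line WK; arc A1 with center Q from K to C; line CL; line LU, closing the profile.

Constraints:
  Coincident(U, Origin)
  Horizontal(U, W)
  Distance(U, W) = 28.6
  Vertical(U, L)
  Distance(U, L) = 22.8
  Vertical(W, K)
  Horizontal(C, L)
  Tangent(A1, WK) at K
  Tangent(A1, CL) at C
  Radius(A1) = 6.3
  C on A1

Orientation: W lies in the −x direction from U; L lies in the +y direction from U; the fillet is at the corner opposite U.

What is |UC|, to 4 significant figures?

31.89

U is at the origin; UW is horizontal with |UW| = 28.6 and W on the −x side, so W = (-28.60, 0.000). UL is vertical with |UL| = 22.8 and L on the +y side, so L = (0.000, 22.80). The virtual corner opposite U is at (-28.60, 22.80). Since A1 is tangent to WK there, QK ⟂ WK and the tangent condition forces QC to be normal to CL, with radius 6.3, so the center Q sits 6.3 in from both sides at Q = (-22.30, 16.50). That places the tangent points at K = (-28.60, 16.50) on WK and C = (-22.30, 22.80) on CL. Then |UC| = |C − U| = 31.89.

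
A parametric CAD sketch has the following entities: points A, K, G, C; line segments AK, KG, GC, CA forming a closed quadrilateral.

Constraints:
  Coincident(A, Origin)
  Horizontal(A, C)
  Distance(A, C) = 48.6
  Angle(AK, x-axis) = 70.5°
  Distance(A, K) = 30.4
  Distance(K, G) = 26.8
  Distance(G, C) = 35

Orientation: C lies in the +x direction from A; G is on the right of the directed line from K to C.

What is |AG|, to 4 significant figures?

13.82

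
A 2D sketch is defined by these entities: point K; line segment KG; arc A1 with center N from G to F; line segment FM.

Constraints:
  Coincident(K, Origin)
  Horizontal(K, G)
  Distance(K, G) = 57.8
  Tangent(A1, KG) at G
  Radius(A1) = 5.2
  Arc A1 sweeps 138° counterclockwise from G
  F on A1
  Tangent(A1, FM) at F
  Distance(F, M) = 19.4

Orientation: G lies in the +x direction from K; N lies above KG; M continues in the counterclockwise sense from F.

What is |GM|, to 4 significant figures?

24.61

On A1, G sits at bearing -90° from N; a 138° counterclockwise sweep puts F at bearing 48°, so F = N + 5.2·(cos 48°, sin 48°) = (61.28, 9.064). Since A1 is tangent to FM there, NF ⟂ FM, so FM runs along (−sin 48°, cos 48°); with |FM| = 19.4, M = (46.86, 22.05). Then |GM| = |M − G| = 24.61.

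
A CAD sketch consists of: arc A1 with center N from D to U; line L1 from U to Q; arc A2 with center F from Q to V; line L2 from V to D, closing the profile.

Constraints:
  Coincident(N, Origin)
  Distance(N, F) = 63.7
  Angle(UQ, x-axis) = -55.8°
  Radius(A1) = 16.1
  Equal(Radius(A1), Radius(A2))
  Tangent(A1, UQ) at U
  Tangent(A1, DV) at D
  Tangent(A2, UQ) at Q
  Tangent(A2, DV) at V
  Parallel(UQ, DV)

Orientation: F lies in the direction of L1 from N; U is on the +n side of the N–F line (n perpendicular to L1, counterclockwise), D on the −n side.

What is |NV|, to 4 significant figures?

65.70

The slot axis is L1's direction at -55.8°, so u = (cos -55.8°, sin -55.8°) = (0.5621, -0.8271) and n = (−sin -55.8°, cos -55.8°) = (0.8271, 0.5621). N is at the origin and F lies 63.7 along u from N, so F = 63.7·u = (35.80, -52.69). Tangency of A1 to both parallel lines with radius 16.1 puts U and D at N ± 16.1·n: U = (13.32, 9.050), D = (-13.32, -9.050). Equal radii place Q and V the same way about F: Q = F + 16.1·n = (49.12, -43.64), V = F − 16.1·n = (22.49, -61.73). Then |NV| = |V − N| = 65.70.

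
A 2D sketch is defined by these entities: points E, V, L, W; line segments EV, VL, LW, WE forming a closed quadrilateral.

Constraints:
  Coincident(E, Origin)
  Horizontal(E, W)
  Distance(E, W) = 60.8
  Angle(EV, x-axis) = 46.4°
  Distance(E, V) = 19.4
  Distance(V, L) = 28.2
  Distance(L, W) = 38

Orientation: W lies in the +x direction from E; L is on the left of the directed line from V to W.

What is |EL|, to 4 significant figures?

47.30

Checks: |VL| = 28.20 ✓; |LW| = 38.00 ✓.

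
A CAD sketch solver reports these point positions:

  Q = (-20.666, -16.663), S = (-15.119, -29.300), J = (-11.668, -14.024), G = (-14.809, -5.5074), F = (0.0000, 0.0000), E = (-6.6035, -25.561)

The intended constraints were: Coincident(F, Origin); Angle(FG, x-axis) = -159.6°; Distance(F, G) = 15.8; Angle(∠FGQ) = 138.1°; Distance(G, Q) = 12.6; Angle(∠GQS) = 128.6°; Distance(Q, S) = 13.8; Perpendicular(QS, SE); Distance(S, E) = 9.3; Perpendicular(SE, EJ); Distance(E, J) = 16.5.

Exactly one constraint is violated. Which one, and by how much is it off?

Distance(E, J) = 16.5 — off by 3.90.

F = (0.00, 0.00) ✓; FG at -159.6° ✓; |FG| = 15.80 ✓; ∠FGQ = 138.1° ✓; |GQ| = 12.60 ✓; ∠GQS = 128.6° ✓; |QS| = 13.80 ✓; ∠(QS, SE) = 90.01° ✓; |SE| = 9.300 ✓; ∠(SE, EJ) = 90.00° ✓; |EJ| = 12.60 ✗.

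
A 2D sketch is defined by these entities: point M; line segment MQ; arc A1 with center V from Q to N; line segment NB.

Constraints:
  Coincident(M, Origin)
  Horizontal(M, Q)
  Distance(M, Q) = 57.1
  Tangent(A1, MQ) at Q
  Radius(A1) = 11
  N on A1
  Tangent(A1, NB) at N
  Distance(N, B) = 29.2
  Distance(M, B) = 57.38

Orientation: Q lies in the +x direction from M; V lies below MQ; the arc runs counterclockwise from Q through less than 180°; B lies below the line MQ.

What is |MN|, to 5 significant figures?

47.177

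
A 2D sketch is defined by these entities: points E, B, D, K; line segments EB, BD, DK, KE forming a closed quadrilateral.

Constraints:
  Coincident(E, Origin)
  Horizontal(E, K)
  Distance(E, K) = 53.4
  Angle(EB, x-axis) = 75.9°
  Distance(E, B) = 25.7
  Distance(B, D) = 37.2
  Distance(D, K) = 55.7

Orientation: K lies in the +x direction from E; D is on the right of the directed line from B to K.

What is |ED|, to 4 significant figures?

11.59

Checks: |EK| = 53.40 ✓; |EB| = 25.70 ✓; |BD| = 37.20 ✓; |DK| = 55.70 ✓.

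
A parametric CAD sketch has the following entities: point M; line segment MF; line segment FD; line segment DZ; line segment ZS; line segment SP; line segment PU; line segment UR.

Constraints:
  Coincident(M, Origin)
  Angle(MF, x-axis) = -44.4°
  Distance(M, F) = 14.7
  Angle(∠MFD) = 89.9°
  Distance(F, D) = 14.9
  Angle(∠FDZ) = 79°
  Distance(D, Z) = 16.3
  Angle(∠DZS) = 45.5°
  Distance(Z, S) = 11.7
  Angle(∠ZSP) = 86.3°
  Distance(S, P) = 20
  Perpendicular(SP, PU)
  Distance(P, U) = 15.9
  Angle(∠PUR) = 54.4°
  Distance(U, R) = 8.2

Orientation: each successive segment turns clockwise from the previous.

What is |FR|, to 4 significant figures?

24.09

M is at the origin; MF runs at -44.4° with length 14.7, so F = (10.50, -10.29). ∠MFD = 89.9° gives FD at -134.5° from the x-axis; with |FD| = 14.9, D = (0.05920, -20.91). ∠FDZ = 79.0° gives DZ at 124.5° from the x-axis; with |DZ| = 16.3, Z = (-9.173, -7.479). ∠DZS = 45.5° gives ZS at -10.00° from the x-axis; with |ZS| = 11.7, S = (2.349, -9.511). ∠ZSP = 86.3° gives SP at -103.7° from the x-axis; with |SP| = 20.0, P = (-2.388, -28.94). SP is perpendicular to PU, so PU runs at 166.3°; with |PU| = 15.9, U = (-17.84, -25.18). ∠PUR = 54.4° gives UR at 40.70° from the x-axis; with |UR| = 8.2, R = (-11.62, -19.83). Then |FR| = |R − F| = 24.09.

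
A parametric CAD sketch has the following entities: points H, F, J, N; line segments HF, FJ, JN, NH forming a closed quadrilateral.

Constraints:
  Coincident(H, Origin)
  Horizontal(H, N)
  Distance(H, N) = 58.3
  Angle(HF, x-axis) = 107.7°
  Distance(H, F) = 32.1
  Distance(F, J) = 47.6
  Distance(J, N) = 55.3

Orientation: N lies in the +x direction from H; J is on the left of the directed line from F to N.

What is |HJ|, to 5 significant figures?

60.071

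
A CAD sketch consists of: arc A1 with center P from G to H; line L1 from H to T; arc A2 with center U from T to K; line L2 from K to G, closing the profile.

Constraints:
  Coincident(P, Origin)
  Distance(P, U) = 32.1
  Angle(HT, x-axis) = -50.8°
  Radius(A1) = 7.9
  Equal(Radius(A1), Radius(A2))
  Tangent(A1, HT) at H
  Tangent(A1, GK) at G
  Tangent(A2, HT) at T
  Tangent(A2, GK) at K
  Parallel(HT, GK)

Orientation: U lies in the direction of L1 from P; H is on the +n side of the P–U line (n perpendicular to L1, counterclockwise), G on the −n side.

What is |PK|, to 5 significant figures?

33.058

Tangency of A1 to both parallel lines with radius 7.9 puts H and G at P ± 7.9·n: H = (6.1221, 4.9930), G = (-6.1221, -4.9930). Equal radii place T and K the same way about U: T = U + 7.9·n = (26.410, -19.883), K = U − 7.9·n = (14.166, -29.869). Then |PK| = |K − P| = 33.058.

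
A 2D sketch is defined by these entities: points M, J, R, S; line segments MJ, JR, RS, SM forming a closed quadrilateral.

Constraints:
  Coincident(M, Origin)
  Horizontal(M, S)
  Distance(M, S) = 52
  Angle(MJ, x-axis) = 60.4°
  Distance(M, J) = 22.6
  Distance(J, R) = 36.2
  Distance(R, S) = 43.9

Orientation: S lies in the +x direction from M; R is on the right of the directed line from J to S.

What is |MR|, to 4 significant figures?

20.06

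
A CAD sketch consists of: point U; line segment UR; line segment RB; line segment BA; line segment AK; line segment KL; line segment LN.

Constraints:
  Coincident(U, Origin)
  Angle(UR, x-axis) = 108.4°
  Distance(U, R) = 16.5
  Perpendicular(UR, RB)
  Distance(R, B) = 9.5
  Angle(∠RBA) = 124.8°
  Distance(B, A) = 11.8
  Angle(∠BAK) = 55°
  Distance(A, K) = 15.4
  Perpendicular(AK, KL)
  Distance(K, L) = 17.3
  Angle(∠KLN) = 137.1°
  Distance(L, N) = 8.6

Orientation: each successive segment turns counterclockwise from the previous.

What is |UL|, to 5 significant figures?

24.181

U is at the origin; UR runs at 108.4° with length 16.5, so R = (-5.2082, 15.656). UR ⟂ RB, so RB runs at -161.60°; with |RB| = 9.5, B = (-14.223, 12.658). ∠RBA = 124.8° gives BA at -106.40° from the x-axis; with |BA| = 11.8, A = (-17.554, 1.3379). ∠BAK = 55.0° gives AK at 18.600° from the x-axis; with |AK| = 15.4, K = (-2.9585, 6.2499). The perpendicularity gives KL at right angles to AK, so KL runs at 108.60°; with |KL| = 17.3, L = (-8.4765, 22.646). Then |UL| = |L − U| = 24.181.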